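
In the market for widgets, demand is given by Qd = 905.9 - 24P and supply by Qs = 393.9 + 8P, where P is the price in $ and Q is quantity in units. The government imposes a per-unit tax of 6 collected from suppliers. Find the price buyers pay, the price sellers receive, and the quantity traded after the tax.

The tax drives a wedge P_b - P_s = 6. Substituting P_s = P_b - 6 into supply: Qs = 345.9 + 8P_b.
Equate demand and the shifted supply: 905.9 - 24P_b = 345.9 + 8P_b, giving 32P_b = 560, so P_b = 17.5.
So P_s = 11.5 and the quantity traded is Q = 905.9 - 24(17.5) = 485.9.

P_b = 17.5, P_s = 11.5, Q = 485.9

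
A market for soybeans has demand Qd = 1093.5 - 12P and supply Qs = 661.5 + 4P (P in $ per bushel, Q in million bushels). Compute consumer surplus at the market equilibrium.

Consumer surplus = 24672.09375

The market clears where 1093.5 - 12P = 661.5 + 4P. Rearranging, 16P = 432, hence P* = 27.
From the demand curve, Q* = 1093.5 - 12(27) = 769.5.
Demand choke price (Qd = 0): P = 1093.5/12 = 91.125. Consumer surplus = ½ × (91.125 - 27) × 769.5 = 24672.09375.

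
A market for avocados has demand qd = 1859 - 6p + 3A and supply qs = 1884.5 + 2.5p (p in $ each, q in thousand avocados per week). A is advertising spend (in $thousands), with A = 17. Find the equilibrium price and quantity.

p* = 3, q* = 1892

With A = 17, demand is qd = 1910 - 6p.
The market clears where 1910 - 6p = 1884.5 + 2.5p. Rearranging, 8.5p = 25.5, hence p* = 3.
Plugging p* into demand: q* = 1910 - 6(3) = 1892.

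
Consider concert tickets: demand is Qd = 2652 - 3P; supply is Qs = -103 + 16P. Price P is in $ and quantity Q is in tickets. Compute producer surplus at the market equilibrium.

The market clears where 2652 - 3P = -103 + 16P. Rearranging, 19P = 2755, hence P* = 145.
Plugging P* into demand: Q* = 2652 - 3(145) = 2217.
Supply choke price (Qs = 0): P = 6.4375. Producer surplus = ½ × (145 - 6.4375) × 2217 = 153596.53125.

Producer surplus = 153596.53125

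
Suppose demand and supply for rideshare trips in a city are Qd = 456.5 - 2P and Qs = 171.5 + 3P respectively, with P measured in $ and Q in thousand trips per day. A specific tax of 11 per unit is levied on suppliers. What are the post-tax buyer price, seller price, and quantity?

P_b = 63.6, P_s = 52.6, Q = 329.3

The tax drives a wedge P_b - P_s = 11. Substituting P_s = P_b - 11 into supply: Qs = 138.5 + 3P_b.
Set Qd = Qs: 456.5 - 2P_b = 138.5 + 3P_b, so 318 = 5P_b and P_b = 63.6.
Then P_s = 63.6 - 11 = 52.6 and Q = 456.5 - 2(63.6) = 329.3.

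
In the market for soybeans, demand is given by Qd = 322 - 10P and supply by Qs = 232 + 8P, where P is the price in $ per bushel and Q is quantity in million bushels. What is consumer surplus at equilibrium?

Consumer surplus = 3699.2

The market clears where 322 - 10P = 232 + 8P. Rearranging, 18P = 90, hence P* = 5.
Substitute back: Q* = 322 - 10(5) = 272.
Demand choke price (Qd = 0): P = 322/10 = 32.2. Consumer surplus = ½ × (32.2 - 5) × 272 = 3699.2.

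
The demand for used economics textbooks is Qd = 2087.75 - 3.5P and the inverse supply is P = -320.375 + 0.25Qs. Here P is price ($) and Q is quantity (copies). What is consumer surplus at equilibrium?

Solving each curve for Q: Qs = 1281.5 + 4P.
Set Qd = Qs: 2087.75 - 3.5P = 1281.5 + 4P, so 806.25 = 7.5P and P* = 107.5.
Substitute back: Q* = 2087.75 - 3.5(107.5) = 1711.5.
Demand choke price (Qd = 0): P = 2087.75/3.5 = 596.5. Consumer surplus = ½ × (596.5 - 107.5) × 1711.5 = 418461.75.

Consumer surplus = 418461.75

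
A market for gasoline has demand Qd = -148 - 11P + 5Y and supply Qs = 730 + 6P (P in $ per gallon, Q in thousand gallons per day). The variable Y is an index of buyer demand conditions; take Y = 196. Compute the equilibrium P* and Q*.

With Y = 196, demand is Qd = 832 - 11P.
The market clears where 832 - 11P = 730 + 6P. Rearranging, 17P = 102, hence P* = 6.
Then Q* = 832 - 11(6) = 766.

P* = 6, Q* = 766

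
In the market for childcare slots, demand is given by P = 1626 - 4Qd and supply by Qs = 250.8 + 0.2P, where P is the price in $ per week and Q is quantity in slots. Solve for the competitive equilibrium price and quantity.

P* = 346, Q* = 320

Rewriting in direct form: Qd = 406.5 - 0.25P.
Set Qd = Qs: 406.5 - 0.25P = 250.8 + 0.2P, so 155.7 = 0.45P and P* = 346.
Plugging P* into demand: Q* = 406.5 - 0.25(346) = 320.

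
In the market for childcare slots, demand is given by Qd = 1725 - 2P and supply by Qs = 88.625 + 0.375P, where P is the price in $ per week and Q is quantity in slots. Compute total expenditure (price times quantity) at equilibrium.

Total expenditure = 239083

Set Qd = Qs: 1725 - 2P = 88.625 + 0.375P, so 1636.375 = 2.375P and P* = 689.
Plugging P* into demand: Q* = 1725 - 2(689) = 347.
Total expenditure = P* × Q* = 689 × 347 = 239083.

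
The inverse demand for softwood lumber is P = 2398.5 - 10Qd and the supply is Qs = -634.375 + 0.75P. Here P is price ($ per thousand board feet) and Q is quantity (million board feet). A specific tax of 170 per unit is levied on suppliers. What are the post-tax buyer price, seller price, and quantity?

Rewriting in direct form: Qd = 239.85 - 0.1P.
The tax drives a wedge P_b - P_s = 170. Substituting P_s = P_b - 170 into supply: Qs = -761.875 + 0.75P_b.
Market clearing requires 239.85 - 0.1P_b = -761.875 + 0.75P_b; hence 1001.725 = 0.85P_b and P_b = 1178.5.
So P_s = 1008.5 and the quantity traded is Q = 239.85 - 0.1(1178.5) = 122.

P_b = 1178.5, P_s = 1008.5, Q = 122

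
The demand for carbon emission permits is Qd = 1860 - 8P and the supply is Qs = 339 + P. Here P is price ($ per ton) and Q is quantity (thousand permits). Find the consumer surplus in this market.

The market clears where 1860 - 8P = 339 + P. Rearranging, 9P = 1521, hence P* = 169.
Substitute back: Q* = 1860 - 8(169) = 508.
Demand choke price (Qd = 0): P = 1860/8 = 232.5. Consumer surplus = ½ × (232.5 - 169) × 508 = 16129.

Consumer surplus = 16129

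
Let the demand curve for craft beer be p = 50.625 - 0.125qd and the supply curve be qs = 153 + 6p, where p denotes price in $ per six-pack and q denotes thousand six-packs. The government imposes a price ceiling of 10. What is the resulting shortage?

Inverting to quantity form: qd = 405 - 8p.
At p = 10: qd = 325 and qs = 213.
Shortage = qd - qs = 325 - 213 = 112.

Shortage = 112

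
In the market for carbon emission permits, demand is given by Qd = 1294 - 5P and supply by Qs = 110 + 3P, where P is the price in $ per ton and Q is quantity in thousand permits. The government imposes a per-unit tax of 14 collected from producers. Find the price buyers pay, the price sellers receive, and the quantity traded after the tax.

P_b = 153.25, P_s = 139.25, Q = 527.75

The tax drives a wedge P_b - P_s = 14. Substituting P_s = P_b - 14 into supply: Qs = 68 + 3P_b.
Set Qd = Qs: 1294 - 5P_b = 68 + 3P_b, so 1226 = 8P_b and P_b = 153.25.
Then P_s = 153.25 - 14 = 139.25 and Q = 1294 - 5(153.25) = 527.75.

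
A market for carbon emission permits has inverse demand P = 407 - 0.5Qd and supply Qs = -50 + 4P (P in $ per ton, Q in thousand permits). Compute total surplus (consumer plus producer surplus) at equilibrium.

Total surplus = 103753.5

In direct form, Qd = 814 - 2P.
The market clears where 814 - 2P = -50 + 4P. Rearranging, 6P = 864, hence P* = 144.
Plugging P* into demand: Q* = 814 - 2(144) = 526.
Demand choke price = 407; supply choke price = 12.5. CS = ½(407 - 144)(526) = 69169; PS = ½(144 - 12.5)(526) = 34584.5. Total surplus = 103753.5.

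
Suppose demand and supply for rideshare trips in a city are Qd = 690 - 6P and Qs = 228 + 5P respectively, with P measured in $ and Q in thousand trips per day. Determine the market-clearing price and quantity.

P* = 42, Q* = 438

The market clears where 690 - 6P = 228 + 5P. Rearranging, 11P = 462, hence P* = 42.
Substitute back: Q* = 690 - 6(42) = 438.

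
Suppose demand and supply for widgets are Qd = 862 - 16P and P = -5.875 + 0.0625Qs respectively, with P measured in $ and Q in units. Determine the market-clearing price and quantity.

Rewriting in direct form: Qs = 94 + 16P.
Equating demand and supply, 862 - 16P = 94 + 16P gives 32P = 768, so P* = 24.
Plugging P* into demand: Q* = 862 - 16(24) = 478.

P* = 24, Q* = 478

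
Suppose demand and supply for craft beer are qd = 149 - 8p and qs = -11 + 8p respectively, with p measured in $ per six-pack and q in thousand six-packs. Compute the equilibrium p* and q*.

Equating demand and supply, 149 - 8p = -11 + 8p gives 16p = 160, so p* = 10.
Then q* = 149 - 8(10) = 69.

p* = 10, q* = 69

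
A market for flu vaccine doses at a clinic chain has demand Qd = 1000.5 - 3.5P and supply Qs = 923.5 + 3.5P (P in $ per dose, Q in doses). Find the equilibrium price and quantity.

At equilibrium Qd = Qs, so 1000.5 - 3.5P = 923.5 + 3.5P; collecting terms, 77 = 7P and P* = 11.
From the demand curve, Q* = 1000.5 - 3.5(11) = 962.

P* = 11, Q* = 962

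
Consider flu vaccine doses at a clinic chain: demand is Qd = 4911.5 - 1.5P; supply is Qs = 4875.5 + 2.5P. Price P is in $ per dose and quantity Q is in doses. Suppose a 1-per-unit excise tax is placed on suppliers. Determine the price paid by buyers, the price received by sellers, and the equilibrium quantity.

P_b = 9.625, P_s = 8.625, Q = 4897.0625

With a tax of 1 on suppliers, they supply based on the net price P_s = P_b - 1, so Qs = 4873 + 2.5P_b.
Set Qd = Qs: 4911.5 - 1.5P_b = 4873 + 2.5P_b, so 38.5 = 4P_b and P_b = 9.625.
Then P_s = 9.625 - 1 = 8.625 and Q = 4911.5 - 1.5(9.625) = 4897.0625.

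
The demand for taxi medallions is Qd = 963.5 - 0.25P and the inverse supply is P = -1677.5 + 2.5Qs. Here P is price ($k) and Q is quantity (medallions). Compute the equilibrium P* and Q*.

Rewriting in direct form: Qs = 671 + 0.4P.
Set Qd = Qs: 963.5 - 0.25P = 671 + 0.4P, so 292.5 = 0.65P and P* = 450.
Substitute back: Q* = 963.5 - 0.25(450) = 851.

P* = 450, Q* = 851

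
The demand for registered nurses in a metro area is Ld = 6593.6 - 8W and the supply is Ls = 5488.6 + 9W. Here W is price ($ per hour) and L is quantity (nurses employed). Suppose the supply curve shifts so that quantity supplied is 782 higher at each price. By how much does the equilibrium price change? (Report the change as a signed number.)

ΔW = -46

Set Ld = Ls: 6593.6 - 8W = 5488.6 + 9W, so 1105 = 17W and W* = 65.
From the demand curve, L* = 6593.6 - 8(65) = 6073.6.
After the shift, supply is Ls = 6270.6 + 9W.
New equilibrium: 323 = 17W, so W = 19 and L = 6441.6.
ΔW = 19 - 65 = -46.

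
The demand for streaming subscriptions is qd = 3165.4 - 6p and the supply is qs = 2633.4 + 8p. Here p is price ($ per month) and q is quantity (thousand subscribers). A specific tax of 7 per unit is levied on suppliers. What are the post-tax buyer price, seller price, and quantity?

p_b = 42, p_s = 35, q = 2913.4

Suppliers keep p_s = p_b - 7 per unit, so supply in terms of the buyer price is qs = 2577.4 + 8p_b.
Equate demand and the shifted supply: 3165.4 - 6p_b = 2577.4 + 8p_b, giving 14p_b = 588, so p_b = 42.
So p_s = 35 and the quantity traded is q = 3165.4 - 6(42) = 2913.4.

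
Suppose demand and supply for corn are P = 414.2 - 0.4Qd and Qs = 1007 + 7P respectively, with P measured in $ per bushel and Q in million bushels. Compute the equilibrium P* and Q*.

Rewriting in direct form: Qd = 1035.5 - 2.5P.
Set Qd = Qs: 1035.5 - 2.5P = 1007 + 7P, so 28.5 = 9.5P and P* = 3.
Then Q* = 1035.5 - 2.5(3) = 1028.

P* = 3, Q* = 1028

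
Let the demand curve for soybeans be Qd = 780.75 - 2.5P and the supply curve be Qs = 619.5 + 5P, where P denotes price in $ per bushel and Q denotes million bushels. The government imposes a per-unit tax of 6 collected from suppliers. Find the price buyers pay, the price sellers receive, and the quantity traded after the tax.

P_b = 25.5, P_s = 19.5, Q = 717

With a tax of 6 on suppliers, they supply based on the net price P_s = P_b - 6, so Qs = 589.5 + 5P_b.
Set Qd = Qs: 780.75 - 2.5P_b = 589.5 + 5P_b, so 191.25 = 7.5P_b and P_b = 25.5.
So P_s = 19.5 and the quantity traded is Q = 780.75 - 2.5(25.5) = 717.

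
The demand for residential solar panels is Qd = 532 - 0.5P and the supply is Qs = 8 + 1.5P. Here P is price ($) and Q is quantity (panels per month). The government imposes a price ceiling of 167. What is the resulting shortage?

With P fixed at 167, quantity demanded is 448.5 and quantity supplied is 258.5.
Shortage = Qd - Qs = 448.5 - 258.5 = 190.

Shortage = 190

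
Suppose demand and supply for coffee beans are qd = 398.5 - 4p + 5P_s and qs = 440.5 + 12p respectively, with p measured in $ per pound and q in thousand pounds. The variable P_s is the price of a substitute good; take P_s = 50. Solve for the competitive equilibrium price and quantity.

p* = 13, q* = 596.5

With P_s = 50, demand is qd = 648.5 - 4p.
At equilibrium qd = qs, so 648.5 - 4p = 440.5 + 12p; collecting terms, 208 = 16p and p* = 13.
Substitute back: q* = 648.5 - 4(13) = 596.5.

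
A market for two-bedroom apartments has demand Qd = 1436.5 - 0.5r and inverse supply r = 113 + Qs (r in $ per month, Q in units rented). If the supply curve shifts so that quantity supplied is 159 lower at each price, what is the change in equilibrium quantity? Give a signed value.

In direct form, Qs = -113 + r.
At equilibrium Qd = Qs, so 1436.5 - 0.5r = -113 + r; collecting terms, 1549.5 = 1.5r and r* = 1033.
Substitute back: Q* = 1436.5 - 0.5(1033) = 920.
After the shift, supply is Qs = -272 + r.
The new intersection has 1708.5 = 1.5r, i.e. r = 1139, Q = 867.
ΔQ = 867 - 920 = -53.

ΔQ = -53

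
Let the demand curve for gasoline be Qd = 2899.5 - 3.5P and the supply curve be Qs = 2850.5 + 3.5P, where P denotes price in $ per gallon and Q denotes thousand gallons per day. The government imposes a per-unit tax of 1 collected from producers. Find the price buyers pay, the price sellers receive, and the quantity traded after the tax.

P_b = 7.5, P_s = 6.5, Q = 2873.25

Producers keep P_s = P_b - 1 per unit, so supply in terms of the buyer price is Qs = 2847 + 3.5P_b.
Market clearing requires 2899.5 - 3.5P_b = 2847 + 3.5P_b; hence 52.5 = 7P_b and P_b = 7.5.
Then P_s = 7.5 - 1 = 6.5 and Q = 2899.5 - 3.5(7.5) = 2873.25.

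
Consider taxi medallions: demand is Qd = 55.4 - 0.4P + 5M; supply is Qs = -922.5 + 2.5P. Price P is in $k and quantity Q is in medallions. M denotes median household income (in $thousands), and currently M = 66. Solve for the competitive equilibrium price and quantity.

P* = 451, Q* = 205

With M = 66, demand is Qd = 385.4 - 0.4P.
Set Qd = Qs: 385.4 - 0.4P = -922.5 + 2.5P, so 1307.9 = 2.9P and P* = 451.
Substitute back: Q* = 385.4 - 0.4(451) = 205.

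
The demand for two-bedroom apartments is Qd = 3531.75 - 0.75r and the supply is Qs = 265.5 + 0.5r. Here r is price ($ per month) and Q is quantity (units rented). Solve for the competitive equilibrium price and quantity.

r* = 2613, Q* = 1572

Equating demand and supply, 3531.75 - 0.75r = 265.5 + 0.5r gives 1.25r = 3266.25, so r* = 2613.
From the demand curve, Q* = 3531.75 - 0.75(2613) = 1572.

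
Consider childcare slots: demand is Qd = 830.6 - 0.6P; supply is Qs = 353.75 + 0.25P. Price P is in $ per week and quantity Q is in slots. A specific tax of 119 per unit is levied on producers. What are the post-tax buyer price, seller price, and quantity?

P_b = 596, P_s = 477, Q = 473

With a tax of 119 on producers, they supply based on the net price P_s = P_b - 119, so Qs = 324 + 0.25P_b.
Market clearing requires 830.6 - 0.6P_b = 324 + 0.25P_b; hence 506.6 = 0.85P_b and P_b = 596.
So P_s = 477 and the quantity traded is Q = 830.6 - 0.6(596) = 473.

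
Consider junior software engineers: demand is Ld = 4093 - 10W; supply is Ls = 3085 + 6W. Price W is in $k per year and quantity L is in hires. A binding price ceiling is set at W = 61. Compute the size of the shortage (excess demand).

Evaluating both curves at the ceiling price 61 gives Ld = 3483, Ls = 3451.
Shortage = Ld - Ls = 3483 - 3451 = 32.

Shortage = 32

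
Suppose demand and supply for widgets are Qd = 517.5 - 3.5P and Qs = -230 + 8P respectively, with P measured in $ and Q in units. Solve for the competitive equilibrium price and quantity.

P* = 65, Q* = 290

Equating demand and supply, 517.5 - 3.5P = -230 + 8P gives 11.5P = 747.5, so P* = 65.
Substitute back: Q* = 517.5 - 3.5(65) = 290.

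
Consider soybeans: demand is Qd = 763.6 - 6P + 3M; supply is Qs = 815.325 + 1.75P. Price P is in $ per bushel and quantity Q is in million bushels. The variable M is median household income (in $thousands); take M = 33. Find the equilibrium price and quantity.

With M = 33, demand is Qd = 862.6 - 6P.
The market clears where 862.6 - 6P = 815.325 + 1.75P. Rearranging, 7.75P = 47.275, hence P* = 6.1.
Plugging P* into demand: Q* = 862.6 - 6(6.1) = 826.

P* = 6.1, Q* = 826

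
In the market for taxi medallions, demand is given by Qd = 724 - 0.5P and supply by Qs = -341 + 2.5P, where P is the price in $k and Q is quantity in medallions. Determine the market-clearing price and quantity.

P* = 355, Q* = 546.5

Set Qd = Qs: 724 - 0.5P = -341 + 2.5P, so 1065 = 3P and P* = 355.
Plugging P* into demand: Q* = 724 - 0.5(355) = 546.5.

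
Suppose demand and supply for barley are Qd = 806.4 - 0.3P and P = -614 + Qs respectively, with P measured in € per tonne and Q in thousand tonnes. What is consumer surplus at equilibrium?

Solving each curve for Q: Qs = 614 + P.
Set Qd = Qs: 806.4 - 0.3P = 614 + P, so 192.4 = 1.3P and P* = 148.
Substitute back: Q* = 806.4 - 0.3(148) = 762.
Demand choke price (Qd = 0): P = 806.4/0.3 = 2688. Consumer surplus = ½ × (2688 - 148) × 762 = 967740.

Consumer surplus = 967740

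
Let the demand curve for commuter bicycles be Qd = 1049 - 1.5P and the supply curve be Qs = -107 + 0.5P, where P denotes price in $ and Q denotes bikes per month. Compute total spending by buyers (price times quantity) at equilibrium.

The market clears where 1049 - 1.5P = -107 + 0.5P. Rearranging, 2P = 1156, hence P* = 578.
Then Q* = 1049 - 1.5(578) = 182.
Total spending by buyers = P* × Q* = 578 × 182 = 105196.

Total spending by buyers = 105196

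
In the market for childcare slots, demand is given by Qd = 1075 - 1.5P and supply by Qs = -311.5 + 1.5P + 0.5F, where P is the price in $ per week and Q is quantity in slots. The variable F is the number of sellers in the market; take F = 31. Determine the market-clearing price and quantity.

P* = 457, Q* = 389.5

With F = 31, supply is Qs = -296 + 1.5P.
Set Qd = Qs: 1075 - 1.5P = -296 + 1.5P, so 1371 = 3P and P* = 457.
Substitute back: Q* = 1075 - 1.5(457) = 389.5.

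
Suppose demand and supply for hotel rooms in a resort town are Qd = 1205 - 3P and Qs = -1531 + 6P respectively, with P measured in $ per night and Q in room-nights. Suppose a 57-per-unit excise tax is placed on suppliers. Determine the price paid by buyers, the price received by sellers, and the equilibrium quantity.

P_b = 342, P_s = 285, Q = 179

The tax drives a wedge P_b - P_s = 57. Substituting P_s = P_b - 57 into supply: Qs = -1873 + 6P_b.
Set Qd = Qs: 1205 - 3P_b = -1873 + 6P_b, so 3078 = 9P_b and P_b = 342.
Then P_s = 342 - 57 = 285 and Q = 1205 - 3(342) = 179.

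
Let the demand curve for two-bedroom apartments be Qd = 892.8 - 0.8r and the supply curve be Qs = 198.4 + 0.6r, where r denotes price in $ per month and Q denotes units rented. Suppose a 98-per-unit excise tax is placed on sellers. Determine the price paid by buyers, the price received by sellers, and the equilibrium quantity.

Sellers keep r_s = r_b - 98 per unit, so supply in terms of the buyer price is Qs = 139.6 + 0.6r_b.
Equate demand and the shifted supply: 892.8 - 0.8r_b = 139.6 + 0.6r_b, giving 1.4r_b = 753.2, so r_b = 538.
Then r_s = 538 - 98 = 440 and Q = 892.8 - 0.8(538) = 462.4.

r_b = 538, r_s = 440, Q = 462.4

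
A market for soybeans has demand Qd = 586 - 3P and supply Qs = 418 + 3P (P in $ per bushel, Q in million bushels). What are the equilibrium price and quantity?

P* = 28, Q* = 502

The market clears where 586 - 3P = 418 + 3P. Rearranging, 6P = 168, hence P* = 28.
Plugging P* into demand: Q* = 586 - 3(28) = 502.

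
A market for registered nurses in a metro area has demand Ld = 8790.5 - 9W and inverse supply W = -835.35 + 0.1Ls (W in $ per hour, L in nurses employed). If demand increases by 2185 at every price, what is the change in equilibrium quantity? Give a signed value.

ΔL = 1150

In direct form, Ls = 8353.5 + 10W.
Set Ld = Ls: 8790.5 - 9W = 8353.5 + 10W, so 437 = 19W and W* = 23.
Substitute back: L* = 8790.5 - 9(23) = 8583.5.
After the shift, demand is Ld = 10975.5 - 9W.
Re-solving, 19W = 2622 gives W = 138 and L = 9733.5.
ΔL = 9733.5 - 8583.5 = 1150.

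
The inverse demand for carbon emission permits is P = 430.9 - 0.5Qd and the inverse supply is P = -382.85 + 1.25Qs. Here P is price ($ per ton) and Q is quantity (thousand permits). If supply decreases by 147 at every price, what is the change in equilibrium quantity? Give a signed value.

ΔQ = -105

Solving each curve for Q: Qd = 861.8 - 2P and Qs = 306.28 + 0.8P.
The market clears where 861.8 - 2P = 306.28 + 0.8P. Rearranging, 2.8P = 555.52, hence P* = 198.4.
From the demand curve, Q* = 861.8 - 2(198.4) = 465.
After the shift, supply is Qs = 159.28 + 0.8P.
Re-solving, 2.8P = 702.52 gives P = 250.9 and Q = 360.
ΔQ = 360 - 465 = -105.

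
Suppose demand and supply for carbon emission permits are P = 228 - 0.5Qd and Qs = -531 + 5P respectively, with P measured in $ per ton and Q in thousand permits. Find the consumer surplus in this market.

Solving each curve for Q: Qd = 456 - 2P.
Equating demand and supply, 456 - 2P = -531 + 5P gives 7P = 987, so P* = 141.
Substitute back: Q* = 456 - 2(141) = 174.
Demand choke price (Qd = 0): P = 456/2 = 228. Consumer surplus = ½ × (228 - 141) × 174 = 7569.

Consumer surplus = 7569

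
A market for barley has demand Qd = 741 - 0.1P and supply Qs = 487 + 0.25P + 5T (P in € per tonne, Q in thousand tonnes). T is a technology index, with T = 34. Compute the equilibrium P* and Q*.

P* = 240, Q* = 717

With T = 34, supply is Qs = 657 + 0.25P.
Equating demand and supply, 741 - 0.1P = 657 + 0.25P gives 0.35P = 84, so P* = 240.
From the demand curve, Q* = 741 - 0.1(240) = 717.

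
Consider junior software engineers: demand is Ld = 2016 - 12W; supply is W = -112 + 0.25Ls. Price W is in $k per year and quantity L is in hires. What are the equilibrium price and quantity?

Solving each curve for L: Ls = 448 + 4W.
Equating demand and supply, 2016 - 12W = 448 + 4W gives 16W = 1568, so W* = 98.
Substitute back: L* = 2016 - 12(98) = 840.

W* = 98, L* = 840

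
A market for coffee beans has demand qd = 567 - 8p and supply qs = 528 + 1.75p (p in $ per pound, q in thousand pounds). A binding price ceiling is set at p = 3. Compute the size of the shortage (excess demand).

At p = 3: qd = 543 and qs = 533.25.
Shortage = qd - qs = 543 - 533.25 = 9.75.

Shortage = 9.75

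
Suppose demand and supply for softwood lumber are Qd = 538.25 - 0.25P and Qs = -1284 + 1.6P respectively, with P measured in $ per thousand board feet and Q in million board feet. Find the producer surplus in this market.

Set Qd = Qs: 538.25 - 0.25P = -1284 + 1.6P, so 1822.25 = 1.85P and P* = 985.
Then Q* = 538.25 - 0.25(985) = 292.
Supply choke price (Qs = 0): P = 802.5. Producer surplus = ½ × (985 - 802.5) × 292 = 26645.

Producer surplus = 26645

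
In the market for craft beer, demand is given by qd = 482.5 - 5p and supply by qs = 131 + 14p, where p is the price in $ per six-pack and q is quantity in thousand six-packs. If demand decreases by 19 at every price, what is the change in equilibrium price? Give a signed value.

Δp = -1

Set qd = qs: 482.5 - 5p = 131 + 14p, so 351.5 = 19p and p* = 18.5.
Substitute back: q* = 482.5 - 5(18.5) = 390.
After the shift, demand is qd = 463.5 - 5p.
The new intersection has 332.5 = 19p, i.e. p = 17.5, q = 376.
Δp = 17.5 - 18.5 = -1.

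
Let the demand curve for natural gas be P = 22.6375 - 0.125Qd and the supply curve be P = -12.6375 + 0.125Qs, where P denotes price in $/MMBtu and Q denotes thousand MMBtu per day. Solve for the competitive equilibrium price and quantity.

In direct form, Qd = 181.1 - 8P and Qs = 101.1 + 8P.
Equating demand and supply, 181.1 - 8P = 101.1 + 8P gives 16P = 80, so P* = 5.
Plugging P* into demand: Q* = 181.1 - 8(5) = 141.1.

P* = 5, Q* = 141.1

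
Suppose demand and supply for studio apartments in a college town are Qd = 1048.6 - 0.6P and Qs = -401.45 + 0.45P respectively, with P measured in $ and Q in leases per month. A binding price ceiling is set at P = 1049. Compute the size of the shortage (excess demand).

At P = 1049: Qd = 419.2 and Qs = 70.6.
Shortage = Qd - Qs = 419.2 - 70.6 = 348.6.

Shortage = 348.6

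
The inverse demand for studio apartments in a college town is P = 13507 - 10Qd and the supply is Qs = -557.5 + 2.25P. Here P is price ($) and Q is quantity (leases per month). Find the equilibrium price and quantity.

Inverting to quantity form: Qd = 1350.7 - 0.1P.
The market clears where 1350.7 - 0.1P = -557.5 + 2.25P. Rearranging, 2.35P = 1908.2, hence P* = 812.
From the demand curve, Q* = 1350.7 - 0.1(812) = 1269.5.

P* = 812, Q* = 1269.5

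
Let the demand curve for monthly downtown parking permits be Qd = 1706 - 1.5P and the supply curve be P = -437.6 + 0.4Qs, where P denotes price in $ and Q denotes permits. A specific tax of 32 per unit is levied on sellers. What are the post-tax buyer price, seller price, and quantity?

P_b = 173, P_s = 141, Q = 1446.5

Inverting to quantity form: Qs = 1094 + 2.5P.
Sellers keep P_s = P_b - 32 per unit, so supply in terms of the buyer price is Qs = 1014 + 2.5P_b.
Set Qd = Qs: 1706 - 1.5P_b = 1014 + 2.5P_b, so 692 = 4P_b and P_b = 173.
Then P_s = 173 - 32 = 141 and Q = 1706 - 1.5(173) = 1446.5.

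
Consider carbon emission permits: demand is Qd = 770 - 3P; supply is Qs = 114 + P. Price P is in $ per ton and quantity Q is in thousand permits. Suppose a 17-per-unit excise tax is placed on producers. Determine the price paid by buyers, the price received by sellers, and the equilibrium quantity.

Producers keep P_s = P_b - 17 per unit, so supply in terms of the buyer price is Qs = 97 + P_b.
Set Qd = Qs: 770 - 3P_b = 97 + P_b, so 673 = 4P_b and P_b = 168.25.
So P_s = 151.25 and the quantity traded is Q = 770 - 3(168.25) = 265.25.

P_b = 168.25, P_s = 151.25, Q = 265.25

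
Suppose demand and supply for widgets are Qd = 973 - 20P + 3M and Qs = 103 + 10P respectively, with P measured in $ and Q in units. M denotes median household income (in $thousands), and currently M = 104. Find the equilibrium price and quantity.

With M = 104, demand is Qd = 1285 - 20P.
At equilibrium Qd = Qs, so 1285 - 20P = 103 + 10P; collecting terms, 1182 = 30P and P* = 39.4.
Then Q* = 1285 - 20(39.4) = 497.

P* = 39.4, Q* = 497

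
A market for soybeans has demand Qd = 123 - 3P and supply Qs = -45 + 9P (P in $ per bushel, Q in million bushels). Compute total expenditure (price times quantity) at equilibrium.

Set Qd = Qs: 123 - 3P = -45 + 9P, so 168 = 12P and P* = 14.
Then Q* = 123 - 3(14) = 81.
Total expenditure = P* × Q* = 14 × 81 = 1134.

Total expenditure = 1134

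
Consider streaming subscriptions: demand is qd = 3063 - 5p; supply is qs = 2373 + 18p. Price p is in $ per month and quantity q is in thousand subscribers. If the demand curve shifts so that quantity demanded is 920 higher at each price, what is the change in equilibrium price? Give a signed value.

At equilibrium qd = qs, so 3063 - 5p = 2373 + 18p; collecting terms, 690 = 23p and p* = 30.
Substitute back: q* = 3063 - 5(30) = 2913.
After the shift, demand is qd = 3983 - 5p.
The new intersection has 1610 = 23p, i.e. p = 70, q = 3633.
Δp = 70 - 30 = 40.

Δp = 40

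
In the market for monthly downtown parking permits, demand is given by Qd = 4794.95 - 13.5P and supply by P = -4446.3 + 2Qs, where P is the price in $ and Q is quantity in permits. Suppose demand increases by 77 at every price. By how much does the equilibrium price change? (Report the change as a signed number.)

Inverting to quantity form: Qs = 2223.15 + 0.5P.
Equating demand and supply, 4794.95 - 13.5P = 2223.15 + 0.5P gives 14P = 2571.8, so P* = 183.7.
From the demand curve, Q* = 4794.95 - 13.5(183.7) = 2315.
After the shift, demand is Qd = 4871.95 - 13.5P.
New equilibrium: 2648.8 = 14P, so P = 189.2 and Q = 2317.75.
ΔP = 189.2 - 183.7 = 5.5.

ΔP = 5.5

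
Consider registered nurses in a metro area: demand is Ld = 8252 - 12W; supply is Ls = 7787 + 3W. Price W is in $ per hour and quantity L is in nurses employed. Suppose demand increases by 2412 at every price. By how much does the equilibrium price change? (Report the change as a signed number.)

ΔW = 160.8

Set Ld = Ls: 8252 - 12W = 7787 + 3W, so 465 = 15W and W* = 31.
Substitute back: L* = 8252 - 12(31) = 7880.
After the shift, demand is Ld = 10664 - 12W.
Re-solving, 15W = 2877 gives W = 191.8 and L = 8362.4.
ΔW = 191.8 - 31 = 160.8.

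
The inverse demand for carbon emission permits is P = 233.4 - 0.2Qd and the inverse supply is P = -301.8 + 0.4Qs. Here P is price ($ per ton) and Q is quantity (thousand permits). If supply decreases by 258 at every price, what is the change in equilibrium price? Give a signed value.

ΔP = 34.4

Rewriting in direct form: Qd = 1167 - 5P and Qs = 754.5 + 2.5P.
The market clears where 1167 - 5P = 754.5 + 2.5P. Rearranging, 7.5P = 412.5, hence P* = 55.
Plugging P* into demand: Q* = 1167 - 5(55) = 892.
After the shift, supply is Qs = 496.5 + 2.5P.
Re-solving, 7.5P = 670.5 gives P = 89.4 and Q = 720.
ΔP = 89.4 - 55 = 34.4.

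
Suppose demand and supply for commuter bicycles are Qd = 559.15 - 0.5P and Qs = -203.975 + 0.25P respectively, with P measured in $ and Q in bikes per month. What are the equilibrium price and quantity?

The market clears where 559.15 - 0.5P = -203.975 + 0.25P. Rearranging, 0.75P = 763.125, hence P* = 1017.5.
Then Q* = 559.15 - 0.5(1017.5) = 50.4.

P* = 1017.5, Q* = 50.4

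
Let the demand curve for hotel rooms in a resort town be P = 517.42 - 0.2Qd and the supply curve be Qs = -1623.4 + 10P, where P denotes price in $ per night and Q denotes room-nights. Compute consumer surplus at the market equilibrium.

Consumer surplus = 140090.896

Solving each curve for Q: Qd = 2587.1 - 5P.
At equilibrium Qd = Qs, so 2587.1 - 5P = -1623.4 + 10P; collecting terms, 4210.5 = 15P and P* = 280.7.
From the demand curve, Q* = 2587.1 - 5(280.7) = 1183.6.
Demand choke price (Qd = 0): P = 2587.1/5 = 517.42. Consumer surplus = ½ × (517.42 - 280.7) × 1183.6 = 140090.896.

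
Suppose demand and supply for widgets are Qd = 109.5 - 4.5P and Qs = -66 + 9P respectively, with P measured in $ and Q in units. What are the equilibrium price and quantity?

The market clears where 109.5 - 4.5P = -66 + 9P. Rearranging, 13.5P = 175.5, hence P* = 13.
Plugging P* into demand: Q* = 109.5 - 4.5(13) = 51.

P* = 13, Q* = 51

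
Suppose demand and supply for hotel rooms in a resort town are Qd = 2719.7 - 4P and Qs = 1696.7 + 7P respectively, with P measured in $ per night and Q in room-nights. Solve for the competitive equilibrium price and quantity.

The market clears where 2719.7 - 4P = 1696.7 + 7P. Rearranging, 11P = 1023, hence P* = 93.
Then Q* = 2719.7 - 4(93) = 2347.7.

P* = 93, Q* = 2347.7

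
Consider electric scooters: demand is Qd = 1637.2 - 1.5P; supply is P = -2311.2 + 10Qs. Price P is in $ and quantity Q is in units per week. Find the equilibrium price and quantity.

P* = 878.8, Q* = 319

In direct form, Qs = 231.12 + 0.1P.
At equilibrium Qd = Qs, so 1637.2 - 1.5P = 231.12 + 0.1P; collecting terms, 1406.08 = 1.6P and P* = 878.8.
Then Q* = 1637.2 - 1.5(878.8) = 319.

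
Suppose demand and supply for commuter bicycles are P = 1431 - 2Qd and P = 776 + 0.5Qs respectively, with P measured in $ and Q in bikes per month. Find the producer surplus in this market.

Rewriting in direct form: Qd = 715.5 - 0.5P and Qs = -1552 + 2P.
Equating demand and supply, 715.5 - 0.5P = -1552 + 2P gives 2.5P = 2267.5, so P* = 907.
Plugging P* into demand: Q* = 715.5 - 0.5(907) = 262.
Supply choke price (Qs = 0): P = 776. Producer surplus = ½ × (907 - 776) × 262 = 17161.

Producer surplus = 17161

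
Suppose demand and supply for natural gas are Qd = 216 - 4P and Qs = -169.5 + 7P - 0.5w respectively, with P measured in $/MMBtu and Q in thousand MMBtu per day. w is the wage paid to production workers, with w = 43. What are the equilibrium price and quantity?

With w = 43, supply is Qs = -191 + 7P.
The market clears where 216 - 4P = -191 + 7P. Rearranging, 11P = 407, hence P* = 37.
Plugging P* into demand: Q* = 216 - 4(37) = 68.

P* = 37, Q* = 68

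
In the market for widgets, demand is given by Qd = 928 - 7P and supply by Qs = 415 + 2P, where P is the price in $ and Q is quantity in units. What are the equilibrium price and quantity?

P* = 57, Q* = 529

Equating demand and supply, 928 - 7P = 415 + 2P gives 9P = 513, so P* = 57.
Then Q* = 928 - 7(57) = 529.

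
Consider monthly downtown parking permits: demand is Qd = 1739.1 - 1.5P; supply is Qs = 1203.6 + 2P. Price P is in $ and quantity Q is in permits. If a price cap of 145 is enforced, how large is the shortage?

Shortage = 28

With P fixed at 145, quantity demanded is 1521.6 and quantity supplied is 1493.6.
Shortage = Qd - Qs = 1521.6 - 1493.6 = 28.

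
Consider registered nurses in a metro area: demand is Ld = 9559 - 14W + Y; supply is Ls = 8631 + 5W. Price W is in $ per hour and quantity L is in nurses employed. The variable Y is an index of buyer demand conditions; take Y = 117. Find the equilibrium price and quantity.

W* = 55, L* = 8906

With Y = 117, demand is Ld = 9676 - 14W.
Set Ld = Ls: 9676 - 14W = 8631 + 5W, so 1045 = 19W and W* = 55.
From the demand curve, L* = 9676 - 14(55) = 8906.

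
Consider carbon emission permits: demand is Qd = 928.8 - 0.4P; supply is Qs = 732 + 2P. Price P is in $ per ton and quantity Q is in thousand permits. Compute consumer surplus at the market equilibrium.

Consumer surplus = 1003520

Set Qd = Qs: 928.8 - 0.4P = 732 + 2P, so 196.8 = 2.4P and P* = 82.
Then Q* = 928.8 - 0.4(82) = 896.
Demand choke price (Qd = 0): P = 928.8/0.4 = 2322. Consumer surplus = ½ × (2322 - 82) × 896 = 1003520.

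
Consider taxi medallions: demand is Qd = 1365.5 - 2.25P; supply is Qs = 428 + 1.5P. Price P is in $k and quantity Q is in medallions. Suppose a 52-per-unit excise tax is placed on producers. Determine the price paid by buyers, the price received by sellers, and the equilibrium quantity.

The tax drives a wedge P_b - P_s = 52. Substituting P_s = P_b - 52 into supply: Qs = 350 + 1.5P_b.
Set Qd = Qs: 1365.5 - 2.25P_b = 350 + 1.5P_b, so 1015.5 = 3.75P_b and P_b = 270.8.
Then P_s = 270.8 - 52 = 218.8 and Q = 1365.5 - 2.25(270.8) = 756.2.

P_b = 270.8, P_s = 218.8, Q = 756.2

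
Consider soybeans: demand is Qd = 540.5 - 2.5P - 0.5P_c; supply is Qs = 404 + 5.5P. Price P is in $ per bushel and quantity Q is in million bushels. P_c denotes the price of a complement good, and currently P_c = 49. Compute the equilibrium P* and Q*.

P* = 14, Q* = 481

With P_c = 49, demand is Qd = 516 - 2.5P.
Set Qd = Qs: 516 - 2.5P = 404 + 5.5P, so 112 = 8P and P* = 14.
From the demand curve, Q* = 516 - 2.5(14) = 481.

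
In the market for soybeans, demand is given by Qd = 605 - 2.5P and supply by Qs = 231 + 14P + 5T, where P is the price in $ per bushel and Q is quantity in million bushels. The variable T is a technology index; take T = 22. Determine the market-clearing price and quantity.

With T = 22, supply is Qs = 341 + 14P.
At equilibrium Qd = Qs, so 605 - 2.5P = 341 + 14P; collecting terms, 264 = 16.5P and P* = 16.
Plugging P* into demand: Q* = 605 - 2.5(16) = 565.

P* = 16, Q* = 565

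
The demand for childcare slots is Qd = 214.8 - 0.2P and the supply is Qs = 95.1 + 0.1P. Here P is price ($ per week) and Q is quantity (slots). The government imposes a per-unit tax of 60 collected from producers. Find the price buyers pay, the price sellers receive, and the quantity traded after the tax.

Producers keep P_s = P_b - 60 per unit, so supply in terms of the buyer price is Qs = 89.1 + 0.1P_b.
Set Qd = Qs: 214.8 - 0.2P_b = 89.1 + 0.1P_b, so 125.7 = 0.3P_b and P_b = 419.
So P_s = 359 and the quantity traded is Q = 214.8 - 0.2(419) = 131.

P_b = 419, P_s = 359, Q = 131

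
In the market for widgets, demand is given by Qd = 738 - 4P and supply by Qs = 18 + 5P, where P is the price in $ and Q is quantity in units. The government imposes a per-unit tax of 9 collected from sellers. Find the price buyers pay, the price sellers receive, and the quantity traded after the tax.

P_b = 85, P_s = 76, Q = 398

With a tax of 9 on sellers, they supply based on the net price P_s = P_b - 9, so Qs = -27 + 5P_b.
Set Qd = Qs: 738 - 4P_b = -27 + 5P_b, so 765 = 9P_b and P_b = 85.
Then P_s = 85 - 9 = 76 and Q = 738 - 4(85) = 398.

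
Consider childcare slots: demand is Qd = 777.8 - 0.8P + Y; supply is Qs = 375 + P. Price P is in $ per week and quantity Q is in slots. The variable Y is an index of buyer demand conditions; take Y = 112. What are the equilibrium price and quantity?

With Y = 112, demand is Qd = 889.8 - 0.8P.
Equating demand and supply, 889.8 - 0.8P = 375 + P gives 1.8P = 514.8, so P* = 286.
Then Q* = 889.8 - 0.8(286) = 661.

P* = 286, Q* = 661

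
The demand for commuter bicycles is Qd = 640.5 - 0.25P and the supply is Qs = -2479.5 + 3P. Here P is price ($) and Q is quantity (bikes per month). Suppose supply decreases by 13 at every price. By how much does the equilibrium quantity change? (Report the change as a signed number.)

ΔQ = -1

The market clears where 640.5 - 0.25P = -2479.5 + 3P. Rearranging, 3.25P = 3120, hence P* = 960.
Then Q* = 640.5 - 0.25(960) = 400.5.
After the shift, supply is Qs = -2492.5 + 3P.
New equilibrium: 3133 = 3.25P, so P = 964 and Q = 399.5.
ΔQ = 399.5 - 400.5 = -1.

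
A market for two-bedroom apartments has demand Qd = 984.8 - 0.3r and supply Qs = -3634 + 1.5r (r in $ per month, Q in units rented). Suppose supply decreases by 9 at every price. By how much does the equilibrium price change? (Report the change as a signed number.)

At equilibrium Qd = Qs, so 984.8 - 0.3r = -3634 + 1.5r; collecting terms, 4618.8 = 1.8r and r* = 2566.
From the demand curve, Q* = 984.8 - 0.3(2566) = 215.
After the shift, supply is Qs = -3643 + 1.5r.
Re-solving, 1.8r = 4627.8 gives r = 2571 and Q = 213.5.
Δr = 2571 - 2566 = 5.

Δr = 5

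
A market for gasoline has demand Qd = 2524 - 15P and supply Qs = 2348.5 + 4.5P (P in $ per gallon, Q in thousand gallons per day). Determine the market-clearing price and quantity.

P* = 9, Q* = 2389

Set Qd = Qs: 2524 - 15P = 2348.5 + 4.5P, so 175.5 = 19.5P and P* = 9.
From the demand curve, Q* = 2524 - 15(9) = 2389.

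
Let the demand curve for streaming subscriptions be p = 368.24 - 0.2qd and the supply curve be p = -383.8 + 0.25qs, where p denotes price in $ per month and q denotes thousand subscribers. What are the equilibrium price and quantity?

Solving each curve for q: qd = 1841.2 - 5p and qs = 1535.2 + 4p.
The market clears where 1841.2 - 5p = 1535.2 + 4p. Rearranging, 9p = 306, hence p* = 34.
Substitute back: q* = 1841.2 - 5(34) = 1671.2.

p* = 34, q* = 1671.2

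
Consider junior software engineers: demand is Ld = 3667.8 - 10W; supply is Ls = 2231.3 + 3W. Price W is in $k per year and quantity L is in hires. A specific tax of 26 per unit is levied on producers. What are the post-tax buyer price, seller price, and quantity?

The tax drives a wedge W_b - W_s = 26. Substituting W_s = W_b - 26 into supply: Ls = 2153.3 + 3W_b.
Equate demand and the shifted supply: 3667.8 - 10W_b = 2153.3 + 3W_b, giving 13W_b = 1514.5, so W_b = 116.5.
Then W_s = 116.5 - 26 = 90.5 and L = 3667.8 - 10(116.5) = 2502.8.

W_b = 116.5, W_s = 90.5, L = 2502.8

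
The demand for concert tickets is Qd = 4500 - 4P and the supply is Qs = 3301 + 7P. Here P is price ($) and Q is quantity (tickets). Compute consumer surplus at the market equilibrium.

Equating demand and supply, 4500 - 4P = 3301 + 7P gives 11P = 1199, so P* = 109.
Substitute back: Q* = 4500 - 4(109) = 4064.
Demand choke price (Qd = 0): P = 4500/4 = 1125. Consumer surplus = ½ × (1125 - 109) × 4064 = 2064512.

Consumer surplus = 2064512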